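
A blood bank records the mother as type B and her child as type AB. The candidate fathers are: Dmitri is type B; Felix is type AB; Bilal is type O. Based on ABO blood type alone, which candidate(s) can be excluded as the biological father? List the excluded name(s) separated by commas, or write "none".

A candidate is excluded only if no genotype consistent with his phenotype could produce a type AB child with a type B mother.
Dmitri (type B): no genotype consistent with that phenotype can produce a type-AB child with a type-B mother.
Bilal (type O): no genotype consistent with that phenotype can produce a type-AB child with a type-B mother.

Dmitri, Bilal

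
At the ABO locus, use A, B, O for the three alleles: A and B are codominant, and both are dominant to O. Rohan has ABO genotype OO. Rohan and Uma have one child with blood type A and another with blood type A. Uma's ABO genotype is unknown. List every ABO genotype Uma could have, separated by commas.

For each candidate genotype of Uma, check whether crossing it with OO can produce every observed child phenotype.
  AA → possible child types {A} ✓
  AB → possible child types {A, B} ✓
  AO → possible child types {O, A} ✓
  BB → possible child types {B} ✗
  BO → possible child types {O, B} ✗
  OO → possible child types {O} ✗

AA, AB, AO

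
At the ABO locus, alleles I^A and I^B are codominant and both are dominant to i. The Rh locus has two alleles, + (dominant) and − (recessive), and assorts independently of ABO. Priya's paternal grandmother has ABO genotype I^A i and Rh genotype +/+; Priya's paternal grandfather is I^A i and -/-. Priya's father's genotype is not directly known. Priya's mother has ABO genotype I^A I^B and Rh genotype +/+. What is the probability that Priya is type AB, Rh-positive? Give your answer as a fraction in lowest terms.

Priya's father's ABO genotype from I^A i × I^A i: 1/4 I^A I^A, 1/2 I^A i, 1/4 i i.
Crossing each possibility with the mother I^A I^B and summing P(type AB): 1/4·1/2 + 1/2·1/4 + 1/4·0 = 1/4.
Similarly for Rh via the father's Rh distribution: P(Rh+) = 1.
Independent loci: 1/4 × 1 = 1/4.

1/4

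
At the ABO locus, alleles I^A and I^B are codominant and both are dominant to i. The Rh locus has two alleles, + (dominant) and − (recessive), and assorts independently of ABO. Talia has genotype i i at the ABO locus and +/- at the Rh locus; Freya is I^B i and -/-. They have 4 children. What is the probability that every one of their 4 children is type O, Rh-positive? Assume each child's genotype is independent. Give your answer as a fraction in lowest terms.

1/256

ABO cross i i × I^B i → 1/2 O, 1/2 B.
Rh cross +/- × -/- → 1/2 Rh+, 1/2 Rh-; so P(type O, Rh-positive) = 1/2 × 1/2 = 1/4 per child.
All 4 independent: (1/4)^4 = 1/256.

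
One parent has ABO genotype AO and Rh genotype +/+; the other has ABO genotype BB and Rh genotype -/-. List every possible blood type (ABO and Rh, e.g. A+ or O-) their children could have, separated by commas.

B+, AB+

Gametes from AO × BB give offspring ABO genotypes AB, BO, i.e. phenotypes B, AB.
Rh cross +/+ × -/- → phenotypes Rh+.
Combining independently: B+, AB+.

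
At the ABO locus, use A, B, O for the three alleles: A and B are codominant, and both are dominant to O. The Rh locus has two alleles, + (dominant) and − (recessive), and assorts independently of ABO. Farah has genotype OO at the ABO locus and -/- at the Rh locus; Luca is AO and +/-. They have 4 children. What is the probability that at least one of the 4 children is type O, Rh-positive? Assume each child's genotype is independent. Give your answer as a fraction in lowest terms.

ABO cross OO × AO → 1/2 O, 1/2 A.
Rh cross -/- × +/- → 1/2 Rh+, 1/2 Rh-; so P(type O, Rh-positive) = 1/2 × 1/2 = 1/4 per child.
P(none) = (3/4)^4 = 81/256; P(at least one) = 1 − 81/256 = 175/256.

175/256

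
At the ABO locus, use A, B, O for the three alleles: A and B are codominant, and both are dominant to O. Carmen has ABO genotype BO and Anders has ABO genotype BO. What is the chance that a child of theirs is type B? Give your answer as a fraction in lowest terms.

ABO cross BO × BO → offspring phenotypes: 1/4 O, 3/4 B.
So P(type B) = 3/4.

3/4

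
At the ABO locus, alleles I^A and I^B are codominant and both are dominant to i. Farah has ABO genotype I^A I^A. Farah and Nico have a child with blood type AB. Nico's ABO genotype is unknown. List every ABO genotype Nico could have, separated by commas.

For each candidate genotype of Nico, check whether crossing it with I^A I^A can produce every observed child phenotype.
  I^A I^A → possible child types {A} ✗
  I^A I^B → possible child types {A, AB} ✓
  I^A i → possible child types {A} ✗
  I^B I^B → possible child types {AB} ✓
  I^B i → possible child types {A, AB} ✓
  i i → possible child types {A} ✗

I^A I^B, I^B I^B, I^B i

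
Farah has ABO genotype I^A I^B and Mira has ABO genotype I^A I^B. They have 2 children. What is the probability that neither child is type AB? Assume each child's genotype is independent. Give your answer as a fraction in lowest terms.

ABO cross I^A I^B × I^A I^B → 1/4 A, 1/4 B, 1/2 AB.
So P(type AB) = 1/2 per child.
P(not type AB) = 1/2 for one child; (1/2)^2 = 1/4.

1/4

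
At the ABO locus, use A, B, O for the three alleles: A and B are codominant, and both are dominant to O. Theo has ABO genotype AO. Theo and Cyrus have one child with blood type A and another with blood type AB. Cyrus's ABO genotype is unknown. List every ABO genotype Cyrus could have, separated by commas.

AB, BO

For each candidate genotype of Cyrus, check whether crossing it with AO can produce every observed child phenotype.
  AA → possible child types {A} ✗
  AB → possible child types {A, B, AB} ✓
  AO → possible child types {O, A} ✗
  BB → possible child types {B, AB} ✗
  BO → possible child types {O, A, B, AB} ✓
  OO → possible child types {O, A} ✗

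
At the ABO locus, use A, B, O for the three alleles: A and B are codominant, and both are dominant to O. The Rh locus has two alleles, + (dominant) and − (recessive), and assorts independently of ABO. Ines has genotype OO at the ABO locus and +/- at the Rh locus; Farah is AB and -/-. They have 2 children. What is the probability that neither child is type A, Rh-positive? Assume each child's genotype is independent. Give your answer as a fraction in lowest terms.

ABO cross OO × AB → 1/2 A, 1/2 B.
Rh cross +/- × -/- → 1/2 Rh+, 1/2 Rh-; so P(type A, Rh-positive) = 1/2 × 1/2 = 1/4 per child.
P(not type A, Rh-positive) = 3/4 for one child; (3/4)^2 = 9/16.

9/16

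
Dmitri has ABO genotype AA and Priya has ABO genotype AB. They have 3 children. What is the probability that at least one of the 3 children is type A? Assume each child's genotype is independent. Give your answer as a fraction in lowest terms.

7/8

ABO cross AA × AB → 1/2 A, 1/2 AB.
So P(type A) = 1/2 per child.
P(none) = (1/2)^3 = 1/8; P(at least one) = 1 − 1/8 = 7/8.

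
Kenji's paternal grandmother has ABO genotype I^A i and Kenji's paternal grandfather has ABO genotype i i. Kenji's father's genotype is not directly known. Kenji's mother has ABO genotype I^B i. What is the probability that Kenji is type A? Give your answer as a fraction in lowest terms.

Kenji's father's ABO genotype from I^A i × i i: 1/2 I^A i, 1/2 i i.
Crossing each possibility with the mother I^B i and summing P(type A): 1/2·1/4 + 1/2·0 = 1/8.

1/8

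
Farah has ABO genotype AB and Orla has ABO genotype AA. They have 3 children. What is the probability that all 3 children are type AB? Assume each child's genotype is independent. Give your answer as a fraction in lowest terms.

1/8

ABO cross AB × AA → 1/2 A, 1/2 AB.
So P(type AB) = 1/2 per child.
All 3 independent: (1/2)^3 = 1/8.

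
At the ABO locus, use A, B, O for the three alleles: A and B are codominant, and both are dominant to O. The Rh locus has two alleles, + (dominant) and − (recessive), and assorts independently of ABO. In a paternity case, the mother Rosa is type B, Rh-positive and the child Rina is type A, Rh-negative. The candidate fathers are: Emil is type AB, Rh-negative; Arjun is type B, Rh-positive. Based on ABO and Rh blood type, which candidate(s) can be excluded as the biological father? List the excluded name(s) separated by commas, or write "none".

A candidate is excluded only if no genotype consistent with his phenotype could produce a type A, Rh-negative child with a type B, Rh-positive mother.
Arjun (type B, Rh+): no genotype consistent with that phenotype can produce a type-A Rh- child with a type-B mother.

Arjun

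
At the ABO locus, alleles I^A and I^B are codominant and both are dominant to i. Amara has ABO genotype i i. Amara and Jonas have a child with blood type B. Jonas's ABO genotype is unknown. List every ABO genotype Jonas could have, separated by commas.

For each candidate genotype of Jonas, check whether crossing it with i i can produce every observed child phenotype.
  I^A I^A → possible child types {A} ✗
  I^A I^B → possible child types {A, B} ✓
  I^A i → possible child types {O, A} ✗
  I^B I^B → possible child types {B} ✓
  I^B i → possible child types {O, B} ✓
  i i → possible child types {O} ✗

I^A I^B, I^B I^B, I^B i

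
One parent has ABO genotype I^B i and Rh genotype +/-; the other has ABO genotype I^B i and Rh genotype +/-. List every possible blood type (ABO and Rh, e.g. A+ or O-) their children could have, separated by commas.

Gametes from I^B i × I^B i give offspring ABO genotypes I^B I^B, I^B i, i i, i.e. phenotypes O, B.
Rh cross +/- × +/- → phenotypes Rh+, Rh-.
Combining independently: O+, O-, B+, B-.

O+, O-, B+, B-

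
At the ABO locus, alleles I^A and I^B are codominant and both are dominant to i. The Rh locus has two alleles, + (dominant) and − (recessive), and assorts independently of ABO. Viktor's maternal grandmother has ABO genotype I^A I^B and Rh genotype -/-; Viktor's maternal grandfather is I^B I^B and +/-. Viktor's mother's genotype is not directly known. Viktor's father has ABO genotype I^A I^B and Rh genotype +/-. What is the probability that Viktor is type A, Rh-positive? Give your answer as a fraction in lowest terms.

5/64

Viktor's mother's ABO genotype from I^A I^B × I^B I^B: 1/2 I^A I^B, 1/2 I^B I^B.
Crossing each possibility with the father I^A I^B and summing P(type A): 1/2·1/4 + 1/2·0 = 1/8.
Similarly for Rh via the mother's Rh distribution: P(Rh+) = 5/8.
Independent loci: 1/8 × 5/8 = 5/64.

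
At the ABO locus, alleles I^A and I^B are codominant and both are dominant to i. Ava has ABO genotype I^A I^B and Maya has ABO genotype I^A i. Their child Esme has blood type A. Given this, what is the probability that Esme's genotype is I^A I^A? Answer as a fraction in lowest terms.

1/2

Cross I^A I^B × I^A i → 1/4 I^A I^A, 1/4 I^A I^B, 1/4 I^A i, 1/4 I^B i.
Type-A genotypes among offspring: I^A I^A (1/4), I^A i (1/4); total 1/2.
P(I^A I^A | type A) = (1/4) / (1/2) = 1/2.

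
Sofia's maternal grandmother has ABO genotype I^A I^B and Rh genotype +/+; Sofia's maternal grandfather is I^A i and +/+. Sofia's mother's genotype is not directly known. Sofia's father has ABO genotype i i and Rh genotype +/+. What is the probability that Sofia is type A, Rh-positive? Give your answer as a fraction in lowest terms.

1/2

Sofia's mother's ABO genotype from I^A I^B × I^A i: 1/4 I^A I^A, 1/4 I^A I^B, 1/4 I^A i, 1/4 I^B i.
Crossing each possibility with the father i i and summing P(type A): 1/4·1 + 1/4·1/2 + 1/4·1/2 + 1/4·0 = 1/2.
Similarly for Rh via the mother's Rh distribution: P(Rh+) = 1.
Independent loci: 1/2 × 1 = 1/2.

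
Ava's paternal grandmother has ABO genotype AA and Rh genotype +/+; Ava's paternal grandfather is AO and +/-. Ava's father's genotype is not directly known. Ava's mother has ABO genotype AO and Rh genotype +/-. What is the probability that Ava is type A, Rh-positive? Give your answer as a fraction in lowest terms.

Ava's father's ABO genotype from AA × AO: 1/2 AA, 1/2 AO.
Crossing each possibility with the mother AO and summing P(type A): 1/2·1 + 1/2·3/4 = 7/8.
Similarly for Rh via the father's Rh distribution: P(Rh+) = 7/8.
Independent loci: 7/8 × 7/8 = 49/64.

49/64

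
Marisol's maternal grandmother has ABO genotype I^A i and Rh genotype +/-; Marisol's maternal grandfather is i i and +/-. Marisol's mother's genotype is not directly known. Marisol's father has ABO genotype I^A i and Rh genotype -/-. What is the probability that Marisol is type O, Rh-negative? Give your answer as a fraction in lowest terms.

Marisol's mother's ABO genotype from I^A i × i i: 1/2 I^A i, 1/2 i i.
Crossing each possibility with the father I^A i and summing P(type O): 1/2·1/4 + 1/2·1/2 = 3/8.
Similarly for Rh via the mother's Rh distribution: P(Rh-) = 1/2.
Independent loci: 3/8 × 1/2 = 3/16.

3/16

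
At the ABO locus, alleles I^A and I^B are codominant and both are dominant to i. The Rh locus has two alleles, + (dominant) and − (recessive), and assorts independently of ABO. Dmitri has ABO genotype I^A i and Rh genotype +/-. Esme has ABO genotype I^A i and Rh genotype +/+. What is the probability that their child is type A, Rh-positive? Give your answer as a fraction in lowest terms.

ABO cross I^A i × I^A i → offspring phenotypes: 1/4 O, 3/4 A.
Rh cross +/- × +/+ → 1 Rh+.
Independent loci: P(type A, Rh-positive) = 3/4 × 1 = 3/4.

3/4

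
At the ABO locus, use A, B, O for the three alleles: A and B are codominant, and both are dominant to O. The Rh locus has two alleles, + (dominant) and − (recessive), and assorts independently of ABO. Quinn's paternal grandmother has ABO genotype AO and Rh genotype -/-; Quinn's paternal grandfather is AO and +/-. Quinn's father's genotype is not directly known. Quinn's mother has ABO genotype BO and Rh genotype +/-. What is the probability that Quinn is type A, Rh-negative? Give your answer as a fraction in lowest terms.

3/32

Quinn's father's ABO genotype from AO × AO: 1/4 AA, 1/2 AO, 1/4 OO.
Crossing each possibility with the mother BO and summing P(type A): 1/4·1/2 + 1/2·1/4 + 1/4·0 = 1/4.
Similarly for Rh via the father's Rh distribution: P(Rh-) = 3/8.
Independent loci: 1/4 × 3/8 = 3/32.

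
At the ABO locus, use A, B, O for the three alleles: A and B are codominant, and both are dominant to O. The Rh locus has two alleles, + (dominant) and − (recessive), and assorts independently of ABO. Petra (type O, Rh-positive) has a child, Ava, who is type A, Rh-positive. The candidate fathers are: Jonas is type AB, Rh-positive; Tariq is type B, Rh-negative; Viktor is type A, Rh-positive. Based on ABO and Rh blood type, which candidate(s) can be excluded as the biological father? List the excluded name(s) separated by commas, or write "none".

A candidate is excluded only if no genotype consistent with his phenotype could produce a type A, Rh-positive child with a type O, Rh-positive mother.
Tariq (type B, Rh-): no genotype consistent with that phenotype can produce a type-A Rh+ child with a type-O mother.

Tariq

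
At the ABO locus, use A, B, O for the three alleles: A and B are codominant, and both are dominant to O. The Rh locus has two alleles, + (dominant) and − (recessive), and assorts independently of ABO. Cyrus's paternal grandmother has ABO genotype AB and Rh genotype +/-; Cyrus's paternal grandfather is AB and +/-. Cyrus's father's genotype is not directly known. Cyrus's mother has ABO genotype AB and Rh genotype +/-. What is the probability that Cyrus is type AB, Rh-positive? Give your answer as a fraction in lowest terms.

3/8

Cyrus's father's ABO genotype from AB × AB: 1/4 AA, 1/2 AB, 1/4 BB.
Crossing each possibility with the mother AB and summing P(type AB): 1/4·1/2 + 1/2·1/2 + 1/4·1/2 = 1/2.
Similarly for Rh via the father's Rh distribution: P(Rh+) = 3/4.
Independent loci: 1/2 × 3/4 = 3/8.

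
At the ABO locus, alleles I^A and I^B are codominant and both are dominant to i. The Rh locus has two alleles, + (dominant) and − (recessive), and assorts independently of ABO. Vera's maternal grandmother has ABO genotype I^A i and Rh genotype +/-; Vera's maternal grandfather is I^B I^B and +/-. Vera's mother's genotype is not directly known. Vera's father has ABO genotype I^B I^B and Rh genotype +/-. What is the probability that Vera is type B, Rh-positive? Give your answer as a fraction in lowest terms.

9/16

Vera's mother's ABO genotype from I^A i × I^B I^B: 1/2 I^A I^B, 1/2 I^B i.
Crossing each possibility with the father I^B I^B and summing P(type B): 1/2·1/2 + 1/2·1 = 3/4.
Similarly for Rh via the mother's Rh distribution: P(Rh+) = 3/4.
Independent loci: 3/4 × 3/4 = 9/16.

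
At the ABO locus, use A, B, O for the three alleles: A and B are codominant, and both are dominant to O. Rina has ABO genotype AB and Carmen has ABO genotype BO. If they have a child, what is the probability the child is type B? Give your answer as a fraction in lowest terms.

1/2

ABO cross AB × BO → offspring phenotypes: 1/4 A, 1/2 B, 1/4 AB.
So P(type B) = 1/2.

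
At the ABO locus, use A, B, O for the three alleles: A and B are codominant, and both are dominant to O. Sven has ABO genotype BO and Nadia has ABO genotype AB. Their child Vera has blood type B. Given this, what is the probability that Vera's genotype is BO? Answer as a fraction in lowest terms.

1/2

Cross BO × AB → 1/4 AB, 1/4 AO, 1/4 BB, 1/4 BO.
Type-B genotypes among offspring: BB (1/4), BO (1/4); total 1/2.
P(BO | type B) = (1/4) / (1/2) = 1/2.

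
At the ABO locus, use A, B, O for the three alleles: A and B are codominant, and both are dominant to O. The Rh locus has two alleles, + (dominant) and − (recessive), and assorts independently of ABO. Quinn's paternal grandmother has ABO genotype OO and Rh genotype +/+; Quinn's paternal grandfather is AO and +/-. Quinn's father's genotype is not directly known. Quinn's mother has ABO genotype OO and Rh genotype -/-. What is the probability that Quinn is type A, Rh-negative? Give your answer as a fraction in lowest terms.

1/16

Quinn's father's ABO genotype from OO × AO: 1/2 AO, 1/2 OO.
Crossing each possibility with the mother OO and summing P(type A): 1/2·1/2 + 1/2·0 = 1/4.
Similarly for Rh via the father's Rh distribution: P(Rh-) = 1/4.
Independent loci: 1/4 × 1/4 = 1/16.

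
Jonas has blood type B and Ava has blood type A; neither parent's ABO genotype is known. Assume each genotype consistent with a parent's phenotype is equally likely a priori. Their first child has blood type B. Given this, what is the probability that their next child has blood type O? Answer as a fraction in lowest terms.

Possible genotypes: Jonas ∈ {I^B I^B, I^B i}; Ava ∈ {I^A I^A, I^A i}.
Weight each parental genotype pair by prior × P(type-B child):
  I^B I^B × I^A i: posterior weight 2/3; P(next child type O) = 0.
  I^B i × I^A i: posterior weight 1/3; P(next child type O) = 1/4.
Weighted sum = 1/12.

1/12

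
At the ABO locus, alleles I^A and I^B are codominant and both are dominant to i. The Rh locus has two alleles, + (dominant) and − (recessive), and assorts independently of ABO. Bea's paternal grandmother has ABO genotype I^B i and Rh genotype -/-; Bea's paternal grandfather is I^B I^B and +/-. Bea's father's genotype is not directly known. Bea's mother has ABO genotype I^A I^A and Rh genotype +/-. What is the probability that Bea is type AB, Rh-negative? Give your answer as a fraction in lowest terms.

9/32

Bea's father's ABO genotype from I^B i × I^B I^B: 1/2 I^B I^B, 1/2 I^B i.
Crossing each possibility with the mother I^A I^A and summing P(type AB): 1/2·1 + 1/2·1/2 = 3/4.
Similarly for Rh via the father's Rh distribution: P(Rh-) = 3/8.
Independent loci: 3/4 × 3/8 = 9/32.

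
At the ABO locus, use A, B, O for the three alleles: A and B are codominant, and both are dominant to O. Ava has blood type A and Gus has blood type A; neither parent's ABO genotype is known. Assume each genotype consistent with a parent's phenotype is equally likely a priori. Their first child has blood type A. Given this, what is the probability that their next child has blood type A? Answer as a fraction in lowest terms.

Possible genotypes: Ava ∈ {AA, AO}; Gus ∈ {AA, AO}.
Weight each parental genotype pair by prior × P(type-A child):
  AA × AA: posterior weight 4/15; P(next child type A) = 1.
  AA × AO: posterior weight 4/15; P(next child type A) = 1.
  AO × AA: posterior weight 4/15; P(next child type A) = 1.
  AO × AO: posterior weight 1/5; P(next child type A) = 3/4.
Weighted sum = 19/20.

19/20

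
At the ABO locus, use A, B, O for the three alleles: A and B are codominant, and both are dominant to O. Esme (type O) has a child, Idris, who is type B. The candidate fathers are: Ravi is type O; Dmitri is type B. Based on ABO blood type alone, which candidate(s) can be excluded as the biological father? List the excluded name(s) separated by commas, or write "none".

Ravi

A candidate is excluded only if no genotype consistent with his phenotype could produce a type B child with a type O mother.
Ravi (type O): no genotype consistent with that phenotype can produce a type-B child with a type-O mother.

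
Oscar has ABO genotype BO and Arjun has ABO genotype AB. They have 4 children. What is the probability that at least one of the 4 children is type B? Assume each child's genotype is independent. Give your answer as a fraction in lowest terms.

ABO cross BO × AB → 1/4 A, 1/2 B, 1/4 AB.
So P(type B) = 1/2 per child.
P(none) = (1/2)^4 = 1/16; P(at least one) = 1 − 1/16 = 15/16.

15/16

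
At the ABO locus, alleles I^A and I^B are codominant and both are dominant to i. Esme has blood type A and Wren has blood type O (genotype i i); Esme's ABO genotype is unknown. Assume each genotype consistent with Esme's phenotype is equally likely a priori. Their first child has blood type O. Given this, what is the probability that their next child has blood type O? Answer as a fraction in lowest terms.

Possible genotypes: Esme ∈ {I^A I^A, I^A i}; Wren ∈ {i i}.
Weight each parental genotype pair by prior × P(type-O child):
  I^A i × i i: posterior weight 1; P(next child type O) = 1/2.
Weighted sum = 1/2.

1/2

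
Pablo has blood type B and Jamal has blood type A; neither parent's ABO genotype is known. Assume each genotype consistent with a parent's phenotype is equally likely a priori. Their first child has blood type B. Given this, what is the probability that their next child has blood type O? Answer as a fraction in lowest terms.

Possible genotypes: Pablo ∈ {I^B I^B, I^B i}; Jamal ∈ {I^A I^A, I^A i}.
Weight each parental genotype pair by prior × P(type-B child):
  I^B I^B × I^A i: posterior weight 2/3; P(next child type O) = 0.
  I^B i × I^A i: posterior weight 1/3; P(next child type O) = 1/4.
Weighted sum = 1/12.

1/12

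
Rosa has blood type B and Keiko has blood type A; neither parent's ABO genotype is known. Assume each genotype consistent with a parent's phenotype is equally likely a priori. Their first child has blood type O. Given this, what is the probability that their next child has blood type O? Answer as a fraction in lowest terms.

Possible genotypes: Rosa ∈ {I^B I^B, I^B i}; Keiko ∈ {I^A I^A, I^A i}.
Weight each parental genotype pair by prior × P(type-O child):
  I^B i × I^A i: posterior weight 1; P(next child type O) = 1/4.
Weighted sum = 1/4.

1/4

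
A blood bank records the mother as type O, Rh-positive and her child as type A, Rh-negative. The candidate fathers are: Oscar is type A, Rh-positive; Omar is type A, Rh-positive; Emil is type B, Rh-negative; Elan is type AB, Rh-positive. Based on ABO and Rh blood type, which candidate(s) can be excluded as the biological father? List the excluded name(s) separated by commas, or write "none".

Emil

A candidate is excluded only if no genotype consistent with his phenotype could produce a type A, Rh-negative child with a type O, Rh-positive mother.
Emil (type B, Rh-): no genotype consistent with that phenotype can produce a type-A Rh- child with a type-O mother.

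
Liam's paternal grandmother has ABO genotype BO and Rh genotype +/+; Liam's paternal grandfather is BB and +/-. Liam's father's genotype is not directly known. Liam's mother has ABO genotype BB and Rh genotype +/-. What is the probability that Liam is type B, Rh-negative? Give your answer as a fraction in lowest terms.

1/8

Liam's father's ABO genotype from BO × BB: 1/2 BB, 1/2 BO.
Crossing each possibility with the mother BB and summing P(type B): 1/2·1 + 1/2·1 = 1.
Similarly for Rh via the father's Rh distribution: P(Rh-) = 1/8.
Independent loci: 1 × 1/8 = 1/8.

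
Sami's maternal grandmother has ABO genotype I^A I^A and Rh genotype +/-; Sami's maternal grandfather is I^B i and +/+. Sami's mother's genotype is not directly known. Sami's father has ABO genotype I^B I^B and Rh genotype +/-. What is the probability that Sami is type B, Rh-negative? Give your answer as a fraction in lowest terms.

Sami's mother's ABO genotype from I^A I^A × I^B i: 1/2 I^A I^B, 1/2 I^A i.
Crossing each possibility with the father I^B I^B and summing P(type B): 1/2·1/2 + 1/2·1/2 = 1/2.
Similarly for Rh via the mother's Rh distribution: P(Rh-) = 1/8.
Independent loci: 1/2 × 1/8 = 1/16.

1/16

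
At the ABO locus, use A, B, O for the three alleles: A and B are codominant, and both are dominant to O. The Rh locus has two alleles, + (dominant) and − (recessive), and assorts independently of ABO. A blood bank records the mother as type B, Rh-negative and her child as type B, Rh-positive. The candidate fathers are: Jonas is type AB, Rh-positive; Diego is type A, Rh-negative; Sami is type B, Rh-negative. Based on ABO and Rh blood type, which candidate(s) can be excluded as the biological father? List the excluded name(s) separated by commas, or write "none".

A candidate is excluded only if no genotype consistent with his phenotype could produce a type B, Rh-positive child with a type B, Rh-negative mother.
Diego (type A, Rh-): no genotype consistent with that phenotype can produce a type-B Rh+ child with a type-B mother.
Sami (type B, Rh-): no genotype consistent with that phenotype can produce a type-B Rh+ child with a type-B mother.

Diego, Sami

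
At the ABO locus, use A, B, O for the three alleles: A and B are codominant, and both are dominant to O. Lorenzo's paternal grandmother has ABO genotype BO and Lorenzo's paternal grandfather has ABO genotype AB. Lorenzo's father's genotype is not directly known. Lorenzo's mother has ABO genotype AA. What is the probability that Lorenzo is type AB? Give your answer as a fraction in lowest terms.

Lorenzo's father's ABO genotype from BO × AB: 1/4 AB, 1/4 AO, 1/4 BB, 1/4 BO.
Crossing each possibility with the mother AA and summing P(type AB): 1/4·1/2 + 1/4·0 + 1/4·1 + 1/4·1/2 = 1/2.

1/2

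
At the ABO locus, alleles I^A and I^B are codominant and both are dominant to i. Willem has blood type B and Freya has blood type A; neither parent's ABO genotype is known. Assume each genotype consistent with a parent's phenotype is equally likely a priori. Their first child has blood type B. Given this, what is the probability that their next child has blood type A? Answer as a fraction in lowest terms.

Possible genotypes: Willem ∈ {I^B I^B, I^B i}; Freya ∈ {I^A I^A, I^A i}.
Weight each parental genotype pair by prior × P(type-B child):
  I^B I^B × I^A i: posterior weight 2/3; P(next child type A) = 0.
  I^B i × I^A i: posterior weight 1/3; P(next child type A) = 1/4.
Weighted sum = 1/12.

1/12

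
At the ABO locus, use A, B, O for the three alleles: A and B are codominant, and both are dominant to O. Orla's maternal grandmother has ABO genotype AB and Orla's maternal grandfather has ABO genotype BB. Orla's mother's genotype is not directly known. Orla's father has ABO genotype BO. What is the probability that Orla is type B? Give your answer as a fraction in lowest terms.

Orla's mother's ABO genotype from AB × BB: 1/2 AB, 1/2 BB.
Crossing each possibility with the father BO and summing P(type B): 1/2·1/2 + 1/2·1 = 3/4.

3/4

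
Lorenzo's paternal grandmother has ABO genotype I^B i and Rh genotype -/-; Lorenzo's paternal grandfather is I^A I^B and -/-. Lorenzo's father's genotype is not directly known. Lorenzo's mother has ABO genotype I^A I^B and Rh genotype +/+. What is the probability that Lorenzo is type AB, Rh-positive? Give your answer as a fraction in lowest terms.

Lorenzo's father's ABO genotype from I^B i × I^A I^B: 1/4 I^A I^B, 1/4 I^A i, 1/4 I^B I^B, 1/4 I^B i.
Crossing each possibility with the mother I^A I^B and summing P(type AB): 1/4·1/2 + 1/4·1/4 + 1/4·1/2 + 1/4·1/4 = 3/8.
Similarly for Rh via the father's Rh distribution: P(Rh+) = 1.
Independent loci: 3/8 × 1 = 3/8.

3/8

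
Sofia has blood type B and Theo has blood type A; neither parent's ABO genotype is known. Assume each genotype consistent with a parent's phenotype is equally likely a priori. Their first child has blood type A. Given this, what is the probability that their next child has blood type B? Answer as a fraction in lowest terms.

1/12

Possible genotypes: Sofia ∈ {BB, BO}; Theo ∈ {AA, AO}.
Weight each parental genotype pair by prior × P(type-A child):
  BO × AA: posterior weight 2/3; P(next child type B) = 0.
  BO × AO: posterior weight 1/3; P(next child type B) = 1/4.
Weighted sum = 1/12.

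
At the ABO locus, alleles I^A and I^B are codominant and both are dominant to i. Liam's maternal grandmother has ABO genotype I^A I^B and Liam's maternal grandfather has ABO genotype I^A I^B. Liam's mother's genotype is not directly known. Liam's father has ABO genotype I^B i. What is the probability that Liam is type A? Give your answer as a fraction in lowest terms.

1/4

Liam's mother's ABO genotype from I^A I^B × I^A I^B: 1/4 I^A I^A, 1/2 I^A I^B, 1/4 I^B I^B.
Crossing each possibility with the father I^B i and summing P(type A): 1/4·1/2 + 1/2·1/4 + 1/4·0 = 1/4.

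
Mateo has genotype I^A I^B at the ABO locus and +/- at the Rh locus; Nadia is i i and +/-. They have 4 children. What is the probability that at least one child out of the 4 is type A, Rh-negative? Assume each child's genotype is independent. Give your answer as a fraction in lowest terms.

ABO cross I^A I^B × i i → 1/2 A, 1/2 B.
Rh cross +/- × +/- → 3/4 Rh+, 1/4 Rh-; so P(type A, Rh-negative) = 1/2 × 1/4 = 1/8 per child.
P(none) = (7/8)^4 = 2401/4096; P(at least one) = 1 − 2401/4096 = 1695/4096.

1695/4096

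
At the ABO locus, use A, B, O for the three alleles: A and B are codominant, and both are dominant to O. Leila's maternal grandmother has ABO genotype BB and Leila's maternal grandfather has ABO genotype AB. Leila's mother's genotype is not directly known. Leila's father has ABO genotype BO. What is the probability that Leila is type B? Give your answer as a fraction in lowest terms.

Leila's mother's ABO genotype from BB × AB: 1/2 AB, 1/2 BB.
Crossing each possibility with the father BO and summing P(type B): 1/2·1/2 + 1/2·1 = 3/4.

3/4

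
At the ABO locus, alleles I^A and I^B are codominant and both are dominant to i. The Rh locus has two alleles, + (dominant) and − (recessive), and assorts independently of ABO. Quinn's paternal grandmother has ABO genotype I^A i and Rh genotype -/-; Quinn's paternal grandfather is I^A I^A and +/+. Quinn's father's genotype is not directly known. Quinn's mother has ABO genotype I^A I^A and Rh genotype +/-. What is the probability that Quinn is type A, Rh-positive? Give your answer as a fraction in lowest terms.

3/4

Quinn's father's ABO genotype from I^A i × I^A I^A: 1/2 I^A I^A, 1/2 I^A i.
Crossing each possibility with the mother I^A I^A and summing P(type A): 1/2·1 + 1/2·1 = 1.
Similarly for Rh via the father's Rh distribution: P(Rh+) = 3/4.
Independent loci: 1 × 3/4 = 3/4.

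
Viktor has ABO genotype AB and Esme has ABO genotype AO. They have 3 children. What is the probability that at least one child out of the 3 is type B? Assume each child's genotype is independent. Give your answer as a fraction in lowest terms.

37/64

ABO cross AB × AO → 1/2 A, 1/4 B, 1/4 AB.
So P(type B) = 1/4 per child.
P(none) = (3/4)^3 = 27/64; P(at least one) = 1 − 27/64 = 37/64.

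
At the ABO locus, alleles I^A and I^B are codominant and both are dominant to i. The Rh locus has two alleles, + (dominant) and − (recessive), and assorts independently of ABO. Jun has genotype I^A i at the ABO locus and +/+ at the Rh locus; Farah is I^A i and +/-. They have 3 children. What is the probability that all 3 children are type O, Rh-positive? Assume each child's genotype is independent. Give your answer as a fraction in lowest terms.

1/64

ABO cross I^A i × I^A i → 1/4 O, 3/4 A.
Rh cross +/+ × +/- → 1 Rh+; so P(type O, Rh-positive) = 1/4 × 1 = 1/4 per child.
All 3 independent: (1/4)^3 = 1/64.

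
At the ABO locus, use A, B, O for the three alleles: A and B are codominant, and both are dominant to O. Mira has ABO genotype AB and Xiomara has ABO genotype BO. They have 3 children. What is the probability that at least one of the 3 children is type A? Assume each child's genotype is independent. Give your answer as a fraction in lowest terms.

37/64

ABO cross AB × BO → 1/4 A, 1/2 B, 1/4 AB.
So P(type A) = 1/4 per child.
P(none) = (3/4)^3 = 27/64; P(at least one) = 1 − 27/64 = 37/64.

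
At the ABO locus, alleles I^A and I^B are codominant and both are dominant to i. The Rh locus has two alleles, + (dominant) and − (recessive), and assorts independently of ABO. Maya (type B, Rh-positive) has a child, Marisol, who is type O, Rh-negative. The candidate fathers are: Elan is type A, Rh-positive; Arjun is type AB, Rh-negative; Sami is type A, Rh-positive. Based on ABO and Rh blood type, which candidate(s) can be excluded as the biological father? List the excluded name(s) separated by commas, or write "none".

A candidate is excluded only if no genotype consistent with his phenotype could produce a type O, Rh-negative child with a type B, Rh-positive mother.
Arjun (type AB, Rh-): no genotype consistent with that phenotype can produce a type-O Rh- child with a type-B mother.

Arjun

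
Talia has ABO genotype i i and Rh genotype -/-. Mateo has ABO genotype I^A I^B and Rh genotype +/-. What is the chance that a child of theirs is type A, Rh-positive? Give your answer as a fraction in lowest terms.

1/4

ABO cross i i × I^A I^B → offspring phenotypes: 1/2 A, 1/2 B.
Rh cross -/- × +/- → 1/2 Rh+, 1/2 Rh-.
Independent loci: P(type A, Rh-positive) = 1/2 × 1/2 = 1/4.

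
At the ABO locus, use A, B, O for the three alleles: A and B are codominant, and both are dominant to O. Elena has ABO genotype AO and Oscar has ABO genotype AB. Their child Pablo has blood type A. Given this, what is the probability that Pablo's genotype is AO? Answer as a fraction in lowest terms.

1/2

Cross AO × AB → 1/4 AA, 1/4 AB, 1/4 AO, 1/4 BO.
Type-A genotypes among offspring: AA (1/4), AO (1/4); total 1/2.
P(AO | type A) = (1/4) / (1/2) = 1/2.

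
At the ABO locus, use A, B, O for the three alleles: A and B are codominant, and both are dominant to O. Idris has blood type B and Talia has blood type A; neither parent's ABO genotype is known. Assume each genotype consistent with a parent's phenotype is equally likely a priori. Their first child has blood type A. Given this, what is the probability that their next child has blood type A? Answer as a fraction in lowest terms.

5/12

Possible genotypes: Idris ∈ {BB, BO}; Talia ∈ {AA, AO}.
Weight each parental genotype pair by prior × P(type-A child):
  BO × AA: posterior weight 2/3; P(next child type A) = 1/2.
  BO × AO: posterior weight 1/3; P(next child type A) = 1/4.
Weighted sum = 5/12.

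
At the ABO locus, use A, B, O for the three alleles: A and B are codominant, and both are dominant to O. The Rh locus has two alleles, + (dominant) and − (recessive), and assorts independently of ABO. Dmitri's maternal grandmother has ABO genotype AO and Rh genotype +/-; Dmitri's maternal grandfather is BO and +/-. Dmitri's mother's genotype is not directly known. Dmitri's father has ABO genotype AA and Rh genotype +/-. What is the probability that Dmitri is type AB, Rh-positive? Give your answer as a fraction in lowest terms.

Dmitri's mother's ABO genotype from AO × BO: 1/4 AB, 1/4 AO, 1/4 BO, 1/4 OO.
Crossing each possibility with the father AA and summing P(type AB): 1/4·1/2 + 1/4·0 + 1/4·1/2 + 1/4·0 = 1/4.
Similarly for Rh via the mother's Rh distribution: P(Rh+) = 3/4.
Independent loci: 1/4 × 3/4 = 3/16.

3/16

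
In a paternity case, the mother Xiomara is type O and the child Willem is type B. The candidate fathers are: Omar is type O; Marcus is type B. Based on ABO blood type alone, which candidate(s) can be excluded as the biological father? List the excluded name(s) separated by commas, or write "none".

Omar

A candidate is excluded only if no genotype consistent with his phenotype could produce a type B child with a type O mother.
Omar (type O): no genotype consistent with that phenotype can produce a type-B child with a type-O mother.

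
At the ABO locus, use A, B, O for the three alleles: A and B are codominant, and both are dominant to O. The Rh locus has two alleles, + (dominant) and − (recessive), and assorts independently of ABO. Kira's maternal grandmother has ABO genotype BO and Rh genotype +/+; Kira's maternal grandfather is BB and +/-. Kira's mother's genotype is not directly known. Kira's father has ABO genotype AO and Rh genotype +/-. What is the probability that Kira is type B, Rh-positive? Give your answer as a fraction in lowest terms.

Kira's mother's ABO genotype from BO × BB: 1/2 BB, 1/2 BO.
Crossing each possibility with the father AO and summing P(type B): 1/2·1/2 + 1/2·1/4 = 3/8.
Similarly for Rh via the mother's Rh distribution: P(Rh+) = 7/8.
Independent loci: 3/8 × 7/8 = 21/64.

21/64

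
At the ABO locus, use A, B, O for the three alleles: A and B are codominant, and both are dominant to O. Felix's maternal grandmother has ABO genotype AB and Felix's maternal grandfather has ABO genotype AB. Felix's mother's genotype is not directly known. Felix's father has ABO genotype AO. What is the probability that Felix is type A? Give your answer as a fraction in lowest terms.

1/2

Felix's mother's ABO genotype from AB × AB: 1/4 AA, 1/2 AB, 1/4 BB.
Crossing each possibility with the father AO and summing P(type A): 1/4·1 + 1/2·1/2 + 1/4·0 = 1/2.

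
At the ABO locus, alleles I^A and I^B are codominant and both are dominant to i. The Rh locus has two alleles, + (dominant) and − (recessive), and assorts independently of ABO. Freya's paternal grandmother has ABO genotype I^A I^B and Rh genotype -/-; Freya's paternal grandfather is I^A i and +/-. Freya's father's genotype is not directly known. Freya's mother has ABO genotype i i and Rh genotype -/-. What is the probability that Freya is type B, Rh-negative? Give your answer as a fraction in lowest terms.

Freya's father's ABO genotype from I^A I^B × I^A i: 1/4 I^A I^A, 1/4 I^A I^B, 1/4 I^A i, 1/4 I^B i.
Crossing each possibility with the mother i i and summing P(type B): 1/4·0 + 1/4·1/2 + 1/4·0 + 1/4·1/2 = 1/4.
Similarly for Rh via the father's Rh distribution: P(Rh-) = 3/4.
Independent loci: 1/4 × 3/4 = 3/16.

3/16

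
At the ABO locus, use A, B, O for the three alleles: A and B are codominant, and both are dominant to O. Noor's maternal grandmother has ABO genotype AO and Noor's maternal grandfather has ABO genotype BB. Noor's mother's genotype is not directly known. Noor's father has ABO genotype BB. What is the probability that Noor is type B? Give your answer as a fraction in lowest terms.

3/4

Noor's mother's ABO genotype from AO × BB: 1/2 AB, 1/2 BO.
Crossing each possibility with the father BB and summing P(type B): 1/2·1/2 + 1/2·1 = 3/4.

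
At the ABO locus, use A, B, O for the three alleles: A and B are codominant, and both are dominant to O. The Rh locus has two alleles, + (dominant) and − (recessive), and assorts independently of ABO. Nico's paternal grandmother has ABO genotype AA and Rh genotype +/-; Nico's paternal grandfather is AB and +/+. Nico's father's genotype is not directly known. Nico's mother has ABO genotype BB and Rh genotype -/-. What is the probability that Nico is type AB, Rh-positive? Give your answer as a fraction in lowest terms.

Nico's father's ABO genotype from AA × AB: 1/2 AA, 1/2 AB.
Crossing each possibility with the mother BB and summing P(type AB): 1/2·1 + 1/2·1/2 = 3/4.
Similarly for Rh via the father's Rh distribution: P(Rh+) = 3/4.
Independent loci: 3/4 × 3/4 = 9/16.

9/16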